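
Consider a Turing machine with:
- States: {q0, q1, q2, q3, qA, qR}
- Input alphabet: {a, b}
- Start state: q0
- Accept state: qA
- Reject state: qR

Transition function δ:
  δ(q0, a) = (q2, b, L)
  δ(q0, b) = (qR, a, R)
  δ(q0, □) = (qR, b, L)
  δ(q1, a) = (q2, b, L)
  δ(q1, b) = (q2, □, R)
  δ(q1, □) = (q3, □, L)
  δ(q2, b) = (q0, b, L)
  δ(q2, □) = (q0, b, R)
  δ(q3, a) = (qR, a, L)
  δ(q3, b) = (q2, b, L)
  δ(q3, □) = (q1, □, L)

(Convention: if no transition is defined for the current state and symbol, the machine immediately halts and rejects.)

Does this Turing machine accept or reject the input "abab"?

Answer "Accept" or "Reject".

Execution trace:
Initial: [q0]abab
Step 1: δ(q0, a) = (q2, b, L) → [q2]□bbab
Step 2: δ(q2, □) = (q0, b, R) → b[q0]bbab
Step 3: δ(q0, b) = (qR, a, R) → ba[qR]bab

The machine reaches the reject state qR and halts.

Answer: Reject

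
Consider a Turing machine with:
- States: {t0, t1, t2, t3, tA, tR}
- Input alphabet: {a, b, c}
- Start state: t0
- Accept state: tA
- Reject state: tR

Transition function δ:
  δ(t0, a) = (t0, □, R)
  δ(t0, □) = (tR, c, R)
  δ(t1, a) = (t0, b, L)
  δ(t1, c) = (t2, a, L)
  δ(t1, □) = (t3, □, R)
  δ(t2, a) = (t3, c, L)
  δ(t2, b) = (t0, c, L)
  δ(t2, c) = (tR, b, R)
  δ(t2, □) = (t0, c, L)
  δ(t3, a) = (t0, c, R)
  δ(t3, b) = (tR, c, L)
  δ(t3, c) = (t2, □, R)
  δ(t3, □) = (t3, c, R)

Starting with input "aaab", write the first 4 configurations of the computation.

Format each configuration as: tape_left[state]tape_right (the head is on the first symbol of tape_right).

Transitions applied:
Step 1: δ(t0, a) = (t0, □, R)
Step 2: δ(t0, a) = (t0, □, R)
Step 3: δ(t0, a) = (t0, □, R)

The first 4 configurations are:
[t0]aaab ⊢ □[t0]aab ⊢ □□[t0]ab ⊢ □□□[t0]b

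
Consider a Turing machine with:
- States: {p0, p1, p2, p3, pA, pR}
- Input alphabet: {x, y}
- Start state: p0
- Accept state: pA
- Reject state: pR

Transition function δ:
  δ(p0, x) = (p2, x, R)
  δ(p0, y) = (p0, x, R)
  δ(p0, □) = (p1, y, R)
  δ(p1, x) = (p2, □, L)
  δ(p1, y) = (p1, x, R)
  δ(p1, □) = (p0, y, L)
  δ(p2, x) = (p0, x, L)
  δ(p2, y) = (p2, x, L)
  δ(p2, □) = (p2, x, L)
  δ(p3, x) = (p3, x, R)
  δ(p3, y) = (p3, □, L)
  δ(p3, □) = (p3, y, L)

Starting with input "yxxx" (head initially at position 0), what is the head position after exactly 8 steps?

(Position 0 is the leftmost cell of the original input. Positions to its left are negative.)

Execution trace (head position shown):
Step 0: [p0]yxxx  (head at position 0)
Step 1: move right → x[p0]xxx  (head at position 1)
Step 2: move right → xx[p2]xx  (head at position 2)
Step 3: move left → x[p0]xxx  (head at position 1)
Step 4: move right → xx[p2]xx  (head at position 2)
Step 5: move left → x[p0]xxx  (head at position 1)
Step 6: move right → xx[p2]xx  (head at position 2)
Step 7: move left → x[p0]xxx  (head at position 1)
Step 8: move right → xx[p2]xx  (head at position 2)

After 8 steps, the head is at position 2.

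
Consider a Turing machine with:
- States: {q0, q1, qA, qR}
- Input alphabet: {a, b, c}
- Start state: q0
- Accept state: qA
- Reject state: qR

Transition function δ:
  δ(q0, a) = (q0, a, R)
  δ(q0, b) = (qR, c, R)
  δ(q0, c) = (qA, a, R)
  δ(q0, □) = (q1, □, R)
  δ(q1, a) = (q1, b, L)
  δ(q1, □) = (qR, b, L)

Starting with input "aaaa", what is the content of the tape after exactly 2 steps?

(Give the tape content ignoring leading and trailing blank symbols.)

Execution trace:
Initial: [q0]aaaa
Step 1: δ(q0, a) = (q0, a, R) → a[q0]aaa
Step 2: δ(q0, a) = (q0, a, R) → aa[q0]aa

After 2 steps, the tape (ignoring leading/trailing blanks) is: aaaa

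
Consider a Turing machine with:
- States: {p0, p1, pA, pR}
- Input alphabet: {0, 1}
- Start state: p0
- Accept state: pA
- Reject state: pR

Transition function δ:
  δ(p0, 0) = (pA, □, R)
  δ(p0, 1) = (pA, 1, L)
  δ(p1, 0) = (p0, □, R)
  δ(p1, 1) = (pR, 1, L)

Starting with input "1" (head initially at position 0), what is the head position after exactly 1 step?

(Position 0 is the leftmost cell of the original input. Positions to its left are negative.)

Execution trace (head position shown):
Step 0: [p0]1  (head at position 0)
Step 1: move left → [pA]□1  (head at position -1)

After 1 step, the head is at position -1.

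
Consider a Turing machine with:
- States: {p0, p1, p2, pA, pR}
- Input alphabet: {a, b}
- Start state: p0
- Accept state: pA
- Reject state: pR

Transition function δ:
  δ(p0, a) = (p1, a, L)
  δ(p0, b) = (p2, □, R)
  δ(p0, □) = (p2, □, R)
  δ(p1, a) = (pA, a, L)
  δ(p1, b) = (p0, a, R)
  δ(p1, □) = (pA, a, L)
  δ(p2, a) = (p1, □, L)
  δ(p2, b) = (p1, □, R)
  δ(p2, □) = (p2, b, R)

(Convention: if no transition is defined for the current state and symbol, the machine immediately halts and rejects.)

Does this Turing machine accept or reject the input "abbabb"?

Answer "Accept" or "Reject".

Execution trace:
Initial: [p0]abbabb
Step 1: δ(p0, a) = (p1, a, L) → [p1]□abbabb
Step 2: δ(p1, □) = (pA, a, L) → [pA]□aabbabb

The machine reaches the accept state pA and halts.

Answer: Accept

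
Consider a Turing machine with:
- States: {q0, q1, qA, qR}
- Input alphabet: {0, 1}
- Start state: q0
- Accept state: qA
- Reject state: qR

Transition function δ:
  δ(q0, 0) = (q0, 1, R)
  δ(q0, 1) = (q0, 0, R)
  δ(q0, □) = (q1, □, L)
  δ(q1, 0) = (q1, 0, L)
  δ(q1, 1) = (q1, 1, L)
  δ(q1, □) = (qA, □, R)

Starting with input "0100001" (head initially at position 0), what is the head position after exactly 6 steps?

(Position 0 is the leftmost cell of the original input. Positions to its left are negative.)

Execution trace (head position shown):
Step 0: [q0]0100001  (head at position 0)
Step 1: move right → 1[q0]100001  (head at position 1)
Step 2: move right → 10[q0]00001  (head at position 2)
Step 3: move right → 101[q0]0001  (head at position 3)
Step 4: move right → 1011[q0]001  (head at position 4)
Step 5: move right → 10111[q0]01  (head at position 5)
Step 6: move right → 101111[q0]1  (head at position 6)

After 6 steps, the head is at position 6.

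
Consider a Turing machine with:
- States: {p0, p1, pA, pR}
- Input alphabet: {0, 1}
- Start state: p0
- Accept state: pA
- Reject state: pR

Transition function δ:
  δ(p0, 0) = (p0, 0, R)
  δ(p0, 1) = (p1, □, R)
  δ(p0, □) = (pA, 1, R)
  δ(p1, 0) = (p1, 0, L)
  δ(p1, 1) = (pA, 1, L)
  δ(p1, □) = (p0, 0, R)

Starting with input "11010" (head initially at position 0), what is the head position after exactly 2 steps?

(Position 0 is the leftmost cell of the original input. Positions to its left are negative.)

Execution trace (head position shown):
Step 0: [p0]11010  (head at position 0)
Step 1: move right → □[p1]1010  (head at position 1)
Step 2: move left → [pA]□1010  (head at position 0)

After 2 steps, the head is at position 0.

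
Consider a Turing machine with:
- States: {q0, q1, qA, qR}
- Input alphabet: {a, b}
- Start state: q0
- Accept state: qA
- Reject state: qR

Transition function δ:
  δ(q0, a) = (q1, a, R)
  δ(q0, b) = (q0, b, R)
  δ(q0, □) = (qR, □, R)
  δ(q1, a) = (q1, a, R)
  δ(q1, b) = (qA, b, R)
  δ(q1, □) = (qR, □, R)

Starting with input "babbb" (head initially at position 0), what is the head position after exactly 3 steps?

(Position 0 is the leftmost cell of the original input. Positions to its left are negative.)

Execution trace (head position shown):
Step 0: [q0]babbb  (head at position 0)
Step 1: move right → b[q0]abbb  (head at position 1)
Step 2: move right → ba[q1]bbb  (head at position 2)
Step 3: move right → bab[qA]bb  (head at position 3)

After 3 steps, the head is at position 3.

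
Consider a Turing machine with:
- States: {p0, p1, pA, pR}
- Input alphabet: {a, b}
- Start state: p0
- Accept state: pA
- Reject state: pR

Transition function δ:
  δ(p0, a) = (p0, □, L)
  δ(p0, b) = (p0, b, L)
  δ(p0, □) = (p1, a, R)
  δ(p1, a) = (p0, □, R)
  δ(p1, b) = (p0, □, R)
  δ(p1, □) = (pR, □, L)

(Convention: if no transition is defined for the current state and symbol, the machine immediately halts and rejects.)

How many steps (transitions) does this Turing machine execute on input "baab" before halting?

Execution trace:
Initial: [p0]baab
Step 1: δ(p0, b) = (p0, b, L) → [p0]□baab
Step 2: δ(p0, □) = (p1, a, R) → a[p1]baab
Step 3: δ(p1, b) = (p0, □, R) → a□[p0]aab
Step 4: δ(p0, a) = (p0, □, L) → a[p0]□□ab
Step 5: δ(p0, □) = (p1, a, R) → aa[p1]□ab
Step 6: δ(p1, □) = (pR, □, L) → a[pR]a□ab

The machine reaches the reject state pR and halts.

The machine executed 6 steps before halting.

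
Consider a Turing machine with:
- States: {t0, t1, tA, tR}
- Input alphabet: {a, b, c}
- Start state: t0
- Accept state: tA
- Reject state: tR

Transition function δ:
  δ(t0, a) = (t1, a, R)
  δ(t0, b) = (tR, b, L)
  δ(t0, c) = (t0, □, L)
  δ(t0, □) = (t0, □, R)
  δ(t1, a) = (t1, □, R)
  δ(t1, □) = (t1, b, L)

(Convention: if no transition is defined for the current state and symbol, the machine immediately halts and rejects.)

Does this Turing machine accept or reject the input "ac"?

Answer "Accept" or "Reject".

Execution trace:
Initial: [t0]ac
Step 1: δ(t0, a) = (t1, a, R) → a[t1]c

No transition is defined for δ(t1, c). By convention the machine halts and rejects.

Answer: Reject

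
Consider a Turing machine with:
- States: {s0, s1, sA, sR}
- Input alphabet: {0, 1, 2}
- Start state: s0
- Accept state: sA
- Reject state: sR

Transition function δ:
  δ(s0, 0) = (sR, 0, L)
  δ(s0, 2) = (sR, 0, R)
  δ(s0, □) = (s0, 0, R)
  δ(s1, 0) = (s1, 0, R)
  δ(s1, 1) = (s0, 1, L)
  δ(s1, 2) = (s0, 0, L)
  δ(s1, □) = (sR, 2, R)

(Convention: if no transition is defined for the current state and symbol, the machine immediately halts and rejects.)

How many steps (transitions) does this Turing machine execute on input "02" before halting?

Execution trace:
Initial: [s0]02
Step 1: δ(s0, 0) = (sR, 0, L) → [sR]□02

The machine reaches the reject state sR and halts.

The machine executed 1 step before halting.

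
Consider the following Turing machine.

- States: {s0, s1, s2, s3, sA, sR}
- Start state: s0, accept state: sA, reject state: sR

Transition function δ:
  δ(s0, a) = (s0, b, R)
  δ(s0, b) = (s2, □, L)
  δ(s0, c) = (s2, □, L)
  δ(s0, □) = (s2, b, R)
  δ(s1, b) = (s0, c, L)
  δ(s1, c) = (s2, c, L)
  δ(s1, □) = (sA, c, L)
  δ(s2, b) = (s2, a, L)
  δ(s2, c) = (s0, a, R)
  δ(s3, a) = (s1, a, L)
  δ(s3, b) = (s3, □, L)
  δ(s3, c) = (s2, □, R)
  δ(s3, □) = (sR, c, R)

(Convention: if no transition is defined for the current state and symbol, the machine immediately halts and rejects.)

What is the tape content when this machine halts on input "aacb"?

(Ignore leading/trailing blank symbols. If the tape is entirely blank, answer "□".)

Execution trace:
Initial: [s0]aacb
Step 1: δ(s0, a) = (s0, b, R) → b[s0]acb
Step 2: δ(s0, a) = (s0, b, R) → bb[s0]cb
Step 3: δ(s0, c) = (s2, □, L) → b[s2]b□b
Step 4: δ(s2, b) = (s2, a, L) → [s2]ba□b
Step 5: δ(s2, b) = (s2, a, L) → [s2]□aa□b

No transition is defined for δ(s2, □). By convention the machine halts and rejects.

Final tape (ignoring leading/trailing blanks): aa□b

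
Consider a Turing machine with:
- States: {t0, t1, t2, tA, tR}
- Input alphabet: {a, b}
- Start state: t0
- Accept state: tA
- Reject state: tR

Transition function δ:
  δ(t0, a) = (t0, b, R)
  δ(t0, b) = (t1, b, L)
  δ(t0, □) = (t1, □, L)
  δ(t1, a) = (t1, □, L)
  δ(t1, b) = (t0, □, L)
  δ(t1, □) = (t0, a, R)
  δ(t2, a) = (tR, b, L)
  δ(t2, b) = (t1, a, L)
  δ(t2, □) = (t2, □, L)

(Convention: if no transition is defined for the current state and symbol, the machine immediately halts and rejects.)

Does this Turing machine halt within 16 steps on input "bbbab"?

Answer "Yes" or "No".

Execution trace:
Initial: [t0]bbbab
Step 1: δ(t0, b) = (t1, b, L) → [t1]□bbbab
Step 2: δ(t1, □) = (t0, a, R) → a[t0]bbbab
Step 3: δ(t0, b) = (t1, b, L) → [t1]abbbab
Step 4: δ(t1, a) = (t1, □, L) → [t1]□□bbbab
Step 5: δ(t1, □) = (t0, a, R) → a[t0]□bbbab
Step 6: δ(t0, □) = (t1, □, L) → [t1]a□bbbab
Step 7: δ(t1, a) = (t1, □, L) → [t1]□□□bbbab
Step 8: δ(t1, □) = (t0, a, R) → a[t0]□□bbbab
Step 9: δ(t0, □) = (t1, □, L) → [t1]a□□bbbab
Step 10: δ(t1, a) = (t1, □, L) → [t1]□□□□bbbab
Step 11: δ(t1, □) = (t0, a, R) → a[t0]□□□bbbab
Step 12: δ(t0, □) = (t1, □, L) → [t1]a□□□bbbab
Step 13: δ(t1, a) = (t1, □, L) → [t1]□□□□□bbbab
Step 14: δ(t1, □) = (t0, a, R) → a[t0]□□□□bbbab
Step 15: δ(t0, □) = (t1, □, L) → [t1]a□□□□bbbab
Step 16: δ(t1, a) = (t1, □, L) → [t1]□□□□□□bbbab

The machine has not reached a halting state after 16 steps.
The machine did not halt within the 16-step bound.

Answer: No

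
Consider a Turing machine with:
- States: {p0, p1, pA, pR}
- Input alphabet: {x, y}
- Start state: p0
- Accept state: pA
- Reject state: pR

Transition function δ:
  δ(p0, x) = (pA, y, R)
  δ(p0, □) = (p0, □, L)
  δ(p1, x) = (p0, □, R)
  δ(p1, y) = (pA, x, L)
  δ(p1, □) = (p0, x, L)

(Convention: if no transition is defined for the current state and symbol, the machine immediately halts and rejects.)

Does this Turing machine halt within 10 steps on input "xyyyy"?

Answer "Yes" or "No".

Execution trace:
Initial: [p0]xyyyy
Step 1: δ(p0, x) = (pA, y, R) → y[pA]yyyy

The machine reaches the accept state pA and halts.
The machine halted after 1 step (within the 10-step bound).

Answer: Yes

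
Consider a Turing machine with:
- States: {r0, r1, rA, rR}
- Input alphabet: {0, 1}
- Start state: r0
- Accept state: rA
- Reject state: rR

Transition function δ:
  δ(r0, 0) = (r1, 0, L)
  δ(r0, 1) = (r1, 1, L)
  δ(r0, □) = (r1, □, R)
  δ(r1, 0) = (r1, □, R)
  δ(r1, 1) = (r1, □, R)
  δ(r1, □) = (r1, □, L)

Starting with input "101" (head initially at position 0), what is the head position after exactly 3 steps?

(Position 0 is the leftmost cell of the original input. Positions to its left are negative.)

Execution trace (head position shown):
Step 0: [r0]101  (head at position 0)
Step 1: move left → [r1]□101  (head at position -1)
Step 2: move left → [r1]□□101  (head at position -2)
Step 3: move left → [r1]□□□101  (head at position -3)

After 3 steps, the head is at position -3.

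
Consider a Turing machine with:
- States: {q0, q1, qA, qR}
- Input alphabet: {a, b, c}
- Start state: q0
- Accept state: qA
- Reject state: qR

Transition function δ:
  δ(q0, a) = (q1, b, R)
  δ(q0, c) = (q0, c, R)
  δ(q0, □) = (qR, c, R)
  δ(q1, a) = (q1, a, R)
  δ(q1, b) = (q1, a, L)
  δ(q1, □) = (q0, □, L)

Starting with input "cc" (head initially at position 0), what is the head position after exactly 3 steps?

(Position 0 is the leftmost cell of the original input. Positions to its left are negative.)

Execution trace (head position shown):
Step 0: [q0]cc  (head at position 0)
Step 1: move right → c[q0]c  (head at position 1)
Step 2: move right → cc[q0]□  (head at position 2)
Step 3: move right → ccc[qR]□  (head at position 3)

After 3 steps, the head is at position 3.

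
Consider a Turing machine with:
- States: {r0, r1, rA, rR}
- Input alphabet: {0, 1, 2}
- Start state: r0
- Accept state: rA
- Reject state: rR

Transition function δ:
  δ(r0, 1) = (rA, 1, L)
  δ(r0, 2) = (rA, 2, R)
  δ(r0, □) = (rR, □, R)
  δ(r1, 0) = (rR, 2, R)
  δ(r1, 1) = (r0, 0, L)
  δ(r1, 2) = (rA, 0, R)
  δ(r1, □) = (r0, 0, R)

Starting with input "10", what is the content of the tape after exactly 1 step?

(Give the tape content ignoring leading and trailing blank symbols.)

Execution trace:
Initial: [r0]10
Step 1: δ(r0, 1) = (rA, 1, L) → [rA]□10

The machine reaches the accept state rA and halts.

After 1 step, the tape (ignoring leading/trailing blanks) is: 10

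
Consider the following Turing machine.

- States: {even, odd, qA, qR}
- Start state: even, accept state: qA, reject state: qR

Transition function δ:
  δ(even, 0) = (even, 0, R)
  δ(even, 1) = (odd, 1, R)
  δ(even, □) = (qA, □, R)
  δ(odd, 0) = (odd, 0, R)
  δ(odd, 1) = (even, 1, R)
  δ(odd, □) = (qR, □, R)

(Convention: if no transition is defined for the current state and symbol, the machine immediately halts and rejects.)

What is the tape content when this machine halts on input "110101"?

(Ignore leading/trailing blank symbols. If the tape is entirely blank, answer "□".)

Execution trace:
Initial: [even]110101
Step 1: δ(even, 1) = (odd, 1, R) → 1[odd]10101
Step 2: δ(odd, 1) = (even, 1, R) → 11[even]0101
Step 3: δ(even, 0) = (even, 0, R) → 110[even]101
Step 4: δ(even, 1) = (odd, 1, R) → 1101[odd]01
Step 5: δ(odd, 0) = (odd, 0, R) → 11010[odd]1
Step 6: δ(odd, 1) = (even, 1, R) → 110101[even]□
Step 7: δ(even, □) = (qA, □, R) → 110101□[qA]□

The machine reaches the accept state qA and halts.

Final tape (ignoring leading/trailing blanks): 110101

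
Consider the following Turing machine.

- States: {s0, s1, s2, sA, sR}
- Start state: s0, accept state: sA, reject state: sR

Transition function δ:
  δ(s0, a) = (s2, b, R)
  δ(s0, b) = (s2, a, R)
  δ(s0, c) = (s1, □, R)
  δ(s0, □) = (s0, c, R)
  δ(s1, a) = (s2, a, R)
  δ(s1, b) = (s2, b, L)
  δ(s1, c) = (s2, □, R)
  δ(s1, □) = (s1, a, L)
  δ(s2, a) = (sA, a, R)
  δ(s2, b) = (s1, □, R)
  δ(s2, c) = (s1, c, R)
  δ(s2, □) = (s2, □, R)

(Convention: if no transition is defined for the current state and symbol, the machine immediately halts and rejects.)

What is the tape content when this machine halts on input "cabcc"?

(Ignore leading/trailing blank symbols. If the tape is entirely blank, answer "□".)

Execution trace:
Initial: [s0]cabcc
Step 1: δ(s0, c) = (s1, □, R) → □[s1]abcc
Step 2: δ(s1, a) = (s2, a, R) → □a[s2]bcc
Step 3: δ(s2, b) = (s1, □, R) → □a□[s1]cc
Step 4: δ(s1, c) = (s2, □, R) → □a□□[s2]c
Step 5: δ(s2, c) = (s1, c, R) → □a□□c[s1]□
Step 6: δ(s1, □) = (s1, a, L) → □a□□[s1]ca
Step 7: δ(s1, c) = (s2, □, R) → □a□□□[s2]a
Step 8: δ(s2, a) = (sA, a, R) → □a□□□a[sA]□

The machine reaches the accept state sA and halts.

Final tape (ignoring leading/trailing blanks): a□□□a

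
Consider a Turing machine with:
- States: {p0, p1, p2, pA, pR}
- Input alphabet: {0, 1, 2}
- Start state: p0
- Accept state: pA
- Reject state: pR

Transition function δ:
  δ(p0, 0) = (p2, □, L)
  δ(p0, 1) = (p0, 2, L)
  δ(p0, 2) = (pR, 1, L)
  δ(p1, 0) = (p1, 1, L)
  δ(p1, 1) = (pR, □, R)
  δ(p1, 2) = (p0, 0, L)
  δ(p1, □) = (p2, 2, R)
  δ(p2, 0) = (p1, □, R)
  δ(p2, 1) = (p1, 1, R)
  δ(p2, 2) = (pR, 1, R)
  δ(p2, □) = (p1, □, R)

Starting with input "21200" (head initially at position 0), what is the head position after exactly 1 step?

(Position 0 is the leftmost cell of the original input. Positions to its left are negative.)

Execution trace (head position shown):
Step 0: [p0]21200  (head at position 0)
Step 1: move left → [pR]□11200  (head at position -1)

After 1 step, the head is at position -1.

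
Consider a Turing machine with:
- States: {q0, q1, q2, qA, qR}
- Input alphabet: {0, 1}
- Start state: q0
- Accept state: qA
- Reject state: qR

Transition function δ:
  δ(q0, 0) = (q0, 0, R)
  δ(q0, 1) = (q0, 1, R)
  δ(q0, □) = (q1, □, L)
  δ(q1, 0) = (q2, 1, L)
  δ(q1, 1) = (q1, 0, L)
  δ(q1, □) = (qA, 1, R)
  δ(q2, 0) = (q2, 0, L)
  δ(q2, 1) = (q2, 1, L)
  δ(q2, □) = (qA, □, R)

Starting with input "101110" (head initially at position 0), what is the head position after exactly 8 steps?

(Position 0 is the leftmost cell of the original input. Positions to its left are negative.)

Execution trace (head position shown):
Step 0: [q0]101110  (head at position 0)
Step 1: move right → 1[q0]01110  (head at position 1)
Step 2: move right → 10[q0]1110  (head at position 2)
Step 3: move right → 101[q0]110  (head at position 3)
Step 4: move right → 1011[q0]10  (head at position 4)
Step 5: move right → 10111[q0]0  (head at position 5)
Step 6: move right → 101110[q0]□  (head at position 6)
Step 7: move left → 10111[q1]0□  (head at position 5)
Step 8: move left → 1011[q2]11□  (head at position 4)

After 8 steps, the head is at position 4.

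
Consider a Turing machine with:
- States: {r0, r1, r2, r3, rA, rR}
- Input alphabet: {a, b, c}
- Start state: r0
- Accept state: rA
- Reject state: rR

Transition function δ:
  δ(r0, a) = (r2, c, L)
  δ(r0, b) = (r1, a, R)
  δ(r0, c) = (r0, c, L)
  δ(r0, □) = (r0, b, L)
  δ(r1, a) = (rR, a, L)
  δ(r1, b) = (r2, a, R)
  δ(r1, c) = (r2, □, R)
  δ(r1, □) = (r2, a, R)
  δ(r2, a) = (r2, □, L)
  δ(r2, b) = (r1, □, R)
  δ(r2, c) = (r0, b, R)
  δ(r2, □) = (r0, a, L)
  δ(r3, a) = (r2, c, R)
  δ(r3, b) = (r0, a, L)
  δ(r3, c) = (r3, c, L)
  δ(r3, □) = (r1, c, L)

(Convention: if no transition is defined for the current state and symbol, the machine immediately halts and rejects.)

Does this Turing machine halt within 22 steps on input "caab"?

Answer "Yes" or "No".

Execution trace:
Initial: [r0]caab
Step 1: δ(r0, c) = (r0, c, L) → [r0]□caab
Step 2: δ(r0, □) = (r0, b, L) → [r0]□bcaab
Step 3: δ(r0, □) = (r0, b, L) → [r0]□bbcaab
Step 4: δ(r0, □) = (r0, b, L) → [r0]□bbbcaab
Step 5: δ(r0, □) = (r0, b, L) → [r0]□bbbbcaab
Step 6: δ(r0, □) = (r0, b, L) → [r0]□bbbbbcaab
Step 7: δ(r0, □) = (r0, b, L) → [r0]□bbbbbbcaab
Step 8: δ(r0, □) = (r0, b, L) → [r0]□bbbbbbbcaab
Step 9: δ(r0, □) = (r0, b, L) → [r0]□bbbbbbbbcaab
Step 10: δ(r0, □) = (r0, b, L) → [r0]□bbbbbbbbbcaab
Step 11: δ(r0, □) = (r0, b, L) → [r0]□bbbbbbbbbbcaab
Step 12: δ(r0, □) = (r0, b, L) → [r0]□bbbbbbbbbbbcaab
Step 13: δ(r0, □) = (r0, b, L) → [r0]□bbbbbbbbbbbbcaab
Step 14: δ(r0, □) = (r0, b, L) → [r0]□bbbbbbbbbbbbbcaab
Step 15: δ(r0, □) = (r0, b, L) → [r0]□bbbbbbbbbbbbbbcaab
Step 16: δ(r0, □) = (r0, b, L) → [r0]□bbbbbbbbbbbbbbbcaab
Step 17: δ(r0, □) = (r0, b, L) → [r0]□bbbbbbbbbbbbbbbbcaab
Step 18: δ(r0, □) = (r0, b, L) → [r0]□bbbbbbbbbbbbbbbbbcaab
Step 19: δ(r0, □) = (r0, b, L) → [r0]□bbbbbbbbbbbbbbbbbbcaab
Step 20: δ(r0, □) = (r0, b, L) → [r0]□bbbbbbbbbbbbbbbbbbbcaab
Step 21: δ(r0, □) = (r0, b, L) → [r0]□bbbbbbbbbbbbbbbbbbbbcaab
Step 22: δ(r0, □) = (r0, b, L) → [r0]□bbbbbbbbbbbbbbbbbbbbbcaab

The machine has not reached a halting state after 22 steps.
The machine did not halt within the 22-step bound.

Answer: No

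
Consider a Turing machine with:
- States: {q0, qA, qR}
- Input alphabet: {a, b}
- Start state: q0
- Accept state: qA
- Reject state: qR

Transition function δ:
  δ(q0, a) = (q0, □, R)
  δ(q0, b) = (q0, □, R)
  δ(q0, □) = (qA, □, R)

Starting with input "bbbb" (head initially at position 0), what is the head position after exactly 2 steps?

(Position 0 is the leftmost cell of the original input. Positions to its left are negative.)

Execution trace (head position shown):
Step 0: [q0]bbbb  (head at position 0)
Step 1: move right → □[q0]bbb  (head at position 1)
Step 2: move right → □□[q0]bb  (head at position 2)

After 2 steps, the head is at position 2.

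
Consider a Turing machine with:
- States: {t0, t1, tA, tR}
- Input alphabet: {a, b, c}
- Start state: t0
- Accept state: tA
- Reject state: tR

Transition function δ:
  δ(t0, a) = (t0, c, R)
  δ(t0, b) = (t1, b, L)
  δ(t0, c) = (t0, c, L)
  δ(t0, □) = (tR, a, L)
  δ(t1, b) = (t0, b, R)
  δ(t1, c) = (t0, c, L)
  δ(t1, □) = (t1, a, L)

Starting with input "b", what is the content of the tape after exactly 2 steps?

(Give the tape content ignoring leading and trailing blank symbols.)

Execution trace:
Initial: [t0]b
Step 1: δ(t0, b) = (t1, b, L) → [t1]□b
Step 2: δ(t1, □) = (t1, a, L) → [t1]□ab

After 2 steps, the tape (ignoring leading/trailing blanks) is: ab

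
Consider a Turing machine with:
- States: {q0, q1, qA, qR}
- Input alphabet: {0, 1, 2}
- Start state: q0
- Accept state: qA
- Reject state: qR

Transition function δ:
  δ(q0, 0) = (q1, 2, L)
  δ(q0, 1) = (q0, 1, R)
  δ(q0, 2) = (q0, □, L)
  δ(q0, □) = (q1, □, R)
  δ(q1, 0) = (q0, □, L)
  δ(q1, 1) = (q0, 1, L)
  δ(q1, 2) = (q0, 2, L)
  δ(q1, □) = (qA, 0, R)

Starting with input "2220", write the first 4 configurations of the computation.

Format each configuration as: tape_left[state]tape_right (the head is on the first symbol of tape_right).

Transitions applied:
Step 1: δ(q0, 2) = (q0, □, L)
Step 2: δ(q0, □) = (q1, □, R)
Step 3: δ(q1, □) = (qA, 0, R)

The first 4 configurations are:
[q0]2220 ⊢ [q0]□□220 ⊢ □[q1]□220 ⊢ □0[qA]220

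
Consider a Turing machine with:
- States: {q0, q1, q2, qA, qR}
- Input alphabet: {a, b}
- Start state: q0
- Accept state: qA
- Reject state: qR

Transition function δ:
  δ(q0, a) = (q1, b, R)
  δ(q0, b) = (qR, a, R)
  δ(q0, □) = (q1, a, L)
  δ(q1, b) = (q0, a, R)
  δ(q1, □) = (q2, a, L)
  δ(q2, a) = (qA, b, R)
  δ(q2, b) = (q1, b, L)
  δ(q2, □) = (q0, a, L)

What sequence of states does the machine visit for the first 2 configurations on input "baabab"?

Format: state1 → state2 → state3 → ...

Execution trace:
Initial: [q0]baabab
Step 1: δ(q0, b) = (qR, a, R) → a[qR]aabab

The machine reaches the reject state qR and halts.

State sequence: q0 → qR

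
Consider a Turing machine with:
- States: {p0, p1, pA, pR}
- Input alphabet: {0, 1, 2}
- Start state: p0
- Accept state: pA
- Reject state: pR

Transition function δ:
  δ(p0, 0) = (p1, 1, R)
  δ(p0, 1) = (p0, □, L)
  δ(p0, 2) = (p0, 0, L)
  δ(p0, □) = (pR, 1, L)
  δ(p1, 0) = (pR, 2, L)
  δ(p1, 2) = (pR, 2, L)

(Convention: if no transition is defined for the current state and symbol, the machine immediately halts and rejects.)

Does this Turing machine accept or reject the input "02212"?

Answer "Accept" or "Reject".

Execution trace:
Initial: [p0]02212
Step 1: δ(p0, 0) = (p1, 1, R) → 1[p1]2212
Step 2: δ(p1, 2) = (pR, 2, L) → [pR]12212

The machine reaches the reject state pR and halts.

Answer: Reject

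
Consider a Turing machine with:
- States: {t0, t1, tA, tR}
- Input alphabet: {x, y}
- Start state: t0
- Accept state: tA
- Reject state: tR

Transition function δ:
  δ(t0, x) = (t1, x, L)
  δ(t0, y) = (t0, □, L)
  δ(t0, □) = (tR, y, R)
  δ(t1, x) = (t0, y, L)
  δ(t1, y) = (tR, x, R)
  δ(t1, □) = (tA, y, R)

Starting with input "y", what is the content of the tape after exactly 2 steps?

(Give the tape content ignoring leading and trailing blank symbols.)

Execution trace:
Initial: [t0]y
Step 1: δ(t0, y) = (t0, □, L) → [t0]□□
Step 2: δ(t0, □) = (tR, y, R) → y[tR]□

The machine reaches the reject state tR and halts.

After 2 steps, the tape (ignoring leading/trailing blanks) is: y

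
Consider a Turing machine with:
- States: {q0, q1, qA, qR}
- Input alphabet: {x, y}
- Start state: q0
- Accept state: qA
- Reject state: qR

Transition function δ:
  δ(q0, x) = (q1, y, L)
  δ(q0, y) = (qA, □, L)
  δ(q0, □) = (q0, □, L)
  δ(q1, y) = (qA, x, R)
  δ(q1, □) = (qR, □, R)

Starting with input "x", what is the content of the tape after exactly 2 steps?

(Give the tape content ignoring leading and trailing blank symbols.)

Execution trace:
Initial: [q0]x
Step 1: δ(q0, x) = (q1, y, L) → [q1]□y
Step 2: δ(q1, □) = (qR, □, R) → □[qR]y

The machine reaches the reject state qR and halts.

After 2 steps, the tape (ignoring leading/trailing blanks) is: y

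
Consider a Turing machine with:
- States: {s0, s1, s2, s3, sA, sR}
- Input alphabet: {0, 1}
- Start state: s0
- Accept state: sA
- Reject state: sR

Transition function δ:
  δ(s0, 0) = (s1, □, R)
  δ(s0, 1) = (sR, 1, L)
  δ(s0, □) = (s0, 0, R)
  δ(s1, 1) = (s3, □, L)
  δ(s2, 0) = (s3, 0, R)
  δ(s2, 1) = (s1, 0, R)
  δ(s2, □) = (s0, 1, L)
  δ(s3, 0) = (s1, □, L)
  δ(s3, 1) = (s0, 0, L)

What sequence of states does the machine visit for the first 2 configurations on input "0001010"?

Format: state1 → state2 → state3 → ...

Execution trace:
Initial: [s0]0001010
Step 1: δ(s0, 0) = (s1, □, R) → □[s1]001010

No transition is defined for δ(s1, 0). By convention the machine halts and rejects.

State sequence: s0 → s1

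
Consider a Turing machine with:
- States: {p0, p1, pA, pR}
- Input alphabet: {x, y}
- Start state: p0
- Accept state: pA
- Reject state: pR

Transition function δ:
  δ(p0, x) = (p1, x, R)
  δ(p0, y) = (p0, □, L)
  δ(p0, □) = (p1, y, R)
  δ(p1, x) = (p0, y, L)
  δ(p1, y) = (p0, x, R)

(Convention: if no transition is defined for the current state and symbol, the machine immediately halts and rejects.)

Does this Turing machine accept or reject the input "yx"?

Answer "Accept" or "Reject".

Execution trace:
Initial: [p0]yx
Step 1: δ(p0, y) = (p0, □, L) → [p0]□□x
Step 2: δ(p0, □) = (p1, y, R) → y[p1]□x

No transition is defined for δ(p1, □). By convention the machine halts and rejects.

Answer: Reject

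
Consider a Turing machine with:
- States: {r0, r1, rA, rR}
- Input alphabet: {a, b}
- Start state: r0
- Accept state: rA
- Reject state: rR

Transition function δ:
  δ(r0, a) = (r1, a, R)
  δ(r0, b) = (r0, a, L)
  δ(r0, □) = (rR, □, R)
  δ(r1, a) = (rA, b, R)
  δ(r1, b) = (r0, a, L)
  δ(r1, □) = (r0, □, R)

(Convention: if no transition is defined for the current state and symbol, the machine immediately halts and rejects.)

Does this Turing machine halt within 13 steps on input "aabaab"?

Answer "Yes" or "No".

Execution trace:
Initial: [r0]aabaab
Step 1: δ(r0, a) = (r1, a, R) → a[r1]abaab
Step 2: δ(r1, a) = (rA, b, R) → ab[rA]baab

The machine reaches the accept state rA and halts.
The machine halted after 2 steps (within the 13-step bound).

Answer: Yes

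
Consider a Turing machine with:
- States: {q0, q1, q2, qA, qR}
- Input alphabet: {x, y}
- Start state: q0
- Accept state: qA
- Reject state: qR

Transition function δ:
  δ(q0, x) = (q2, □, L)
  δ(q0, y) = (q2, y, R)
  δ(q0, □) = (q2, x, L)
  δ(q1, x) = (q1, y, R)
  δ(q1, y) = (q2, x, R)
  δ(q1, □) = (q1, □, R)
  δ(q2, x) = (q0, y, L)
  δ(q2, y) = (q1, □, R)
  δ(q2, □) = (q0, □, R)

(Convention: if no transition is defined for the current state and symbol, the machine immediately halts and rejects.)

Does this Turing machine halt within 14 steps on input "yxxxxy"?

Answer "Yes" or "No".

Execution trace:
Initial: [q0]yxxxxy
Step 1: δ(q0, y) = (q2, y, R) → y[q2]xxxxy
Step 2: δ(q2, x) = (q0, y, L) → [q0]yyxxxy
Step 3: δ(q0, y) = (q2, y, R) → y[q2]yxxxy
Step 4: δ(q2, y) = (q1, □, R) → y□[q1]xxxy
Step 5: δ(q1, x) = (q1, y, R) → y□y[q1]xxy
Step 6: δ(q1, x) = (q1, y, R) → y□yy[q1]xy
Step 7: δ(q1, x) = (q1, y, R) → y□yyy[q1]y
Step 8: δ(q1, y) = (q2, x, R) → y□yyyx[q2]□
Step 9: δ(q2, □) = (q0, □, R) → y□yyyx□[q0]□
Step 10: δ(q0, □) = (q2, x, L) → y□yyyx[q2]□x
Step 11: δ(q2, □) = (q0, □, R) → y□yyyx□[q0]x
Step 12: δ(q0, x) = (q2, □, L) → y□yyyx[q2]□□
Step 13: δ(q2, □) = (q0, □, R) → y□yyyx□[q0]□
Step 14: δ(q0, □) = (q2, x, L) → y□yyyx[q2]□x

The machine has not reached a halting state after 14 steps.
The machine did not halt within the 14-step bound.

Answer: No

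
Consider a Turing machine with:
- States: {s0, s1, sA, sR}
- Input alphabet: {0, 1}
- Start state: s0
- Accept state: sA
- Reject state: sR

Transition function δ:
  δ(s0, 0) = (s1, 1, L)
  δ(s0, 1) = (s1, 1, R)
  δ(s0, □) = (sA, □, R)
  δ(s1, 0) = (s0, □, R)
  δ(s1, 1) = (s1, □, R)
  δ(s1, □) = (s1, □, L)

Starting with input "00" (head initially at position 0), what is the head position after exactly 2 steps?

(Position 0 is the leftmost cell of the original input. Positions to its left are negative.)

Execution trace (head position shown):
Step 0: [s0]00  (head at position 0)
Step 1: move left → [s1]□10  (head at position -1)
Step 2: move left → [s1]□□10  (head at position -2)

After 2 steps, the head is at position -2.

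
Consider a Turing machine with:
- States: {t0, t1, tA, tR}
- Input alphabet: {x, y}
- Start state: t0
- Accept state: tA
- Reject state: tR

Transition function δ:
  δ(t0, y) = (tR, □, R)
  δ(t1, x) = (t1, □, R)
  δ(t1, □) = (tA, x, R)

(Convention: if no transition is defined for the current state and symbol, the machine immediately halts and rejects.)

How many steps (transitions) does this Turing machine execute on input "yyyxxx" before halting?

Execution trace:
Initial: [t0]yyyxxx
Step 1: δ(t0, y) = (tR, □, R) → □[tR]yyxxx

The machine reaches the reject state tR and halts.

The machine executed 1 step before halting.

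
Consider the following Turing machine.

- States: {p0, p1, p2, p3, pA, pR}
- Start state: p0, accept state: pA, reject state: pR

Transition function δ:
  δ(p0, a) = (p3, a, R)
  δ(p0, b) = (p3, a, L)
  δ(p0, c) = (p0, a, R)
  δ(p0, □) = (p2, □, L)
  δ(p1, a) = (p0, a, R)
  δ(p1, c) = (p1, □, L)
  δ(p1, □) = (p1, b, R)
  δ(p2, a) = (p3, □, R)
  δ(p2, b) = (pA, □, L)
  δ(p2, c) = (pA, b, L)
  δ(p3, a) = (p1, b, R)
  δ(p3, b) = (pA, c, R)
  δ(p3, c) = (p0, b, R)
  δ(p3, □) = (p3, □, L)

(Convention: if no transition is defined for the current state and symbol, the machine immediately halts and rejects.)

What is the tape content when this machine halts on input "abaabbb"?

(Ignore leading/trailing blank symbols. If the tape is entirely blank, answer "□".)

Execution trace:
Initial: [p0]abaabbb
Step 1: δ(p0, a) = (p3, a, R) → a[p3]baabbb
Step 2: δ(p3, b) = (pA, c, R) → ac[pA]aabbb

The machine reaches the accept state pA and halts.

Final tape (ignoring leading/trailing blanks): acaabbb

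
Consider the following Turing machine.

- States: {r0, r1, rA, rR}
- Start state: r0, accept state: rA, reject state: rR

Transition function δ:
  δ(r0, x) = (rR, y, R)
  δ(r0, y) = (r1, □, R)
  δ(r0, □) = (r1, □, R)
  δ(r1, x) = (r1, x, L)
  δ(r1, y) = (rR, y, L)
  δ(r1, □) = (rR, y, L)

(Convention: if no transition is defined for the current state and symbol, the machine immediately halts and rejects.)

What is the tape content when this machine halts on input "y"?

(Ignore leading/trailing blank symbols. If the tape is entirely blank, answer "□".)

Execution trace:
Initial: [r0]y
Step 1: δ(r0, y) = (r1, □, R) → □[r1]□
Step 2: δ(r1, □) = (rR, y, L) → [rR]□y

The machine reaches the reject state rR and halts.

Final tape (ignoring leading/trailing blanks): y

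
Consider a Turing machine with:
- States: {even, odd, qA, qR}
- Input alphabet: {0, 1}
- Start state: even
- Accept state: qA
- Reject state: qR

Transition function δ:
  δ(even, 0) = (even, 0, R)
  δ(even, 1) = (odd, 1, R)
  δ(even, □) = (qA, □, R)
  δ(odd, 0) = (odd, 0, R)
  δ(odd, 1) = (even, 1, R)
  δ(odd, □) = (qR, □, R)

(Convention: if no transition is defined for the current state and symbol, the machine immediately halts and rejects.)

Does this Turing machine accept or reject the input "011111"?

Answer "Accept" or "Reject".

Execution trace:
Initial: [even]011111
Step 1: δ(even, 0) = (even, 0, R) → 0[even]11111
Step 2: δ(even, 1) = (odd, 1, R) → 01[odd]1111
Step 3: δ(odd, 1) = (even, 1, R) → 011[even]111
Step 4: δ(even, 1) = (odd, 1, R) → 0111[odd]11
Step 5: δ(odd, 1) = (even, 1, R) → 01111[even]1
Step 6: δ(even, 1) = (odd, 1, R) → 011111[odd]□
Step 7: δ(odd, □) = (qR, □, R) → 011111□[qR]□

The machine reaches the reject state qR and halts.

Answer: Reject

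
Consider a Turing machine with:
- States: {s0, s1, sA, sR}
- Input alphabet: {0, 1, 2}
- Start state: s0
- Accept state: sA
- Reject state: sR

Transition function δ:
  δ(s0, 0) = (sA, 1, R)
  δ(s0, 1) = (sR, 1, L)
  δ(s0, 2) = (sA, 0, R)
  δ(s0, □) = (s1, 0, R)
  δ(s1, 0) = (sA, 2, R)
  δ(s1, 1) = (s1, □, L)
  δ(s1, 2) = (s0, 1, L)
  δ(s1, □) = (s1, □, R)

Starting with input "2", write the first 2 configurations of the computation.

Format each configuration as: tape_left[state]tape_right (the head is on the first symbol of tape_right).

Transitions applied:
Step 1: δ(s0, 2) = (sA, 0, R)

The first 2 configurations are:
[s0]2 ⊢ 0[sA]□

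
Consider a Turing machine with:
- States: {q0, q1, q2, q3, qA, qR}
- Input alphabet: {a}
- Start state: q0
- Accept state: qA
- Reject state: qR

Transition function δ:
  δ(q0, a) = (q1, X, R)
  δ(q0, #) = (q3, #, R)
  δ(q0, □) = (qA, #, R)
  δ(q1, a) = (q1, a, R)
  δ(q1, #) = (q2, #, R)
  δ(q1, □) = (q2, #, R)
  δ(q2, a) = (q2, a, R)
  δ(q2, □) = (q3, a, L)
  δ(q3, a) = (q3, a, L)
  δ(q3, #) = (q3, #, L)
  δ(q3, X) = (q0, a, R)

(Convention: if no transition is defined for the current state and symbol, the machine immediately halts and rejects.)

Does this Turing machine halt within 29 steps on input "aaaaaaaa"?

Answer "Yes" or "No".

Execution trace:
Initial: [q0]aaaaaaaa
Step 1: δ(q0, a) = (q1, X, R) → X[q1]aaaaaaa
Step 2: δ(q1, a) = (q1, a, R) → Xa[q1]aaaaaa
Step 3: δ(q1, a) = (q1, a, R) → Xaa[q1]aaaaa
Step 4: δ(q1, a) = (q1, a, R) → Xaaa[q1]aaaa
Step 5: δ(q1, a) = (q1, a, R) → Xaaaa[q1]aaa
Step 6: δ(q1, a) = (q1, a, R) → Xaaaaa[q1]aa
Step 7: δ(q1, a) = (q1, a, R) → Xaaaaaa[q1]a
Step 8: δ(q1, a) = (q1, a, R) → Xaaaaaaa[q1]□
Step 9: δ(q1, □) = (q2, #, R) → Xaaaaaaa#[q2]□
Step 10: δ(q2, □) = (q3, a, L) → Xaaaaaaa[q3]#a
Step 11: δ(q3, #) = (q3, #, L) → Xaaaaaa[q3]a#a
Step 12: δ(q3, a) = (q3, a, L) → Xaaaaa[q3]aa#a
Step 13: δ(q3, a) = (q3, a, L) → Xaaaa[q3]aaa#a
Step 14: δ(q3, a) = (q3, a, L) → Xaaa[q3]aaaa#a
Step 15: δ(q3, a) = (q3, a, L) → Xaa[q3]aaaaa#a
Step 16: δ(q3, a) = (q3, a, L) → Xa[q3]aaaaaa#a
Step 17: δ(q3, a) = (q3, a, L) → X[q3]aaaaaaa#a
Step 18: δ(q3, a) = (q3, a, L) → [q3]Xaaaaaaa#a
Step 19: δ(q3, X) = (q0, a, R) → a[q0]aaaaaaa#a
Step 20: δ(q0, a) = (q1, X, R) → aX[q1]aaaaaa#a
Step 21: δ(q1, a) = (q1, a, R) → aXa[q1]aaaaa#a
Step 22: δ(q1, a) = (q1, a, R) → aXaa[q1]aaaa#a
Step 23: δ(q1, a) = (q1, a, R) → aXaaa[q1]aaa#a
Step 24: δ(q1, a) = (q1, a, R) → aXaaaa[q1]aa#a
Step 25: δ(q1, a) = (q1, a, R) → aXaaaaa[q1]a#a
Step 26: δ(q1, a) = (q1, a, R) → aXaaaaaa[q1]#a
Step 27: δ(q1, #) = (q2, #, R) → aXaaaaaa#[q2]a
Step 28: δ(q2, a) = (q2, a, R) → aXaaaaaa#a[q2]□
Step 29: δ(q2, □) = (q3, a, L) → aXaaaaaa#[q3]aa

The machine has not reached a halting state after 29 steps.
The machine did not halt within the 29-step bound.

Answer: No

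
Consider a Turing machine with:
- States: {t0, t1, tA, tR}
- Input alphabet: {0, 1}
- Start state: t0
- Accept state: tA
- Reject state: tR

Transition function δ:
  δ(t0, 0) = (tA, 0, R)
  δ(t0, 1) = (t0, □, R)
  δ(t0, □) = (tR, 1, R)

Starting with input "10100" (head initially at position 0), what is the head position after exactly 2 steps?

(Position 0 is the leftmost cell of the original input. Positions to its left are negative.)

Execution trace (head position shown):
Step 0: [t0]10100  (head at position 0)
Step 1: move right → □[t0]0100  (head at position 1)
Step 2: move right → □0[tA]100  (head at position 2)

After 2 steps, the head is at position 2.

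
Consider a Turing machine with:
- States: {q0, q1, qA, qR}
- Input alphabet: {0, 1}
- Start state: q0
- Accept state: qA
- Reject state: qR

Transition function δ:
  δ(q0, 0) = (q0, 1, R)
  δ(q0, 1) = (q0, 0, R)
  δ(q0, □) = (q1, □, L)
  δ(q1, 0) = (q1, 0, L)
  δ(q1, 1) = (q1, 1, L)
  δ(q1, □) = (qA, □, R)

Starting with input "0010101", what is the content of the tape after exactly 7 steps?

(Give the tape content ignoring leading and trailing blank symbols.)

Execution trace:
Initial: [q0]0010101
Step 1: δ(q0, 0) = (q0, 1, R) → 1[q0]010101
Step 2: δ(q0, 0) = (q0, 1, R) → 11[q0]10101
Step 3: δ(q0, 1) = (q0, 0, R) → 110[q0]0101
Step 4: δ(q0, 0) = (q0, 1, R) → 1101[q0]101
Step 5: δ(q0, 1) = (q0, 0, R) → 11010[q0]01
Step 6: δ(q0, 0) = (q0, 1, R) → 110101[q0]1
Step 7: δ(q0, 1) = (q0, 0, R) → 1101010[q0]□

After 7 steps, the tape (ignoring leading/trailing blanks) is: 1101010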